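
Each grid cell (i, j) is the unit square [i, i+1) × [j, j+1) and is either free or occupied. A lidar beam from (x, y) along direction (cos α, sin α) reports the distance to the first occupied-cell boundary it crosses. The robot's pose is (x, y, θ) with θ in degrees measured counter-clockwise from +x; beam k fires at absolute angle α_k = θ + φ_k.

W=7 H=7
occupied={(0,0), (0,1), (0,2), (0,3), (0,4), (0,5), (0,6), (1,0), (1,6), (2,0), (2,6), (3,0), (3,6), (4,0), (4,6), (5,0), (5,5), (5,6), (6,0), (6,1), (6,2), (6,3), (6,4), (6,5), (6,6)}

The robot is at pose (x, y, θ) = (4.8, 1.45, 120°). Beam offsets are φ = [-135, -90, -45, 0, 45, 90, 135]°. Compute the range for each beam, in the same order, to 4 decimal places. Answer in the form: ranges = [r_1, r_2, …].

beam 1: φ=-135°, α=345°
  d=(0.9659,-0.2588)  start (4,1)  tX=0.2071 tY=1.7387  stride 1/|dx|=1.0353 1/|dy|=3.8637
    cross x-line → (5,1), t=0.2071
    cross x-line → (6,1), t=1.2423 (wall)
  → r_1 = 1.2423
beam 2: φ=-90°, α=30°
  d=(0.8660,0.5000)  start (4,1)  tX=0.2309 tY=1.1000  stride 1/|dx|=1.1547 1/|dy|=2.0000
    cross x-line → (5,1), t=0.2309
    cross y-line → (5,2), t=1.1000
    cross x-line → (6,2), t=1.3856 (wall)
  → r_2 = 1.3856
beam 3: φ=-45°, α=75°
  d=(0.2588,0.9659)  start (4,1)  tX=0.7727 tY=0.5694  stride 1/|dx|=3.8637 1/|dy|=1.0353
    cross y-line → (4,2), t=0.5694
    cross x-line → (5,2), t=0.7727
    cross y-line → (5,3), t=1.6047
    cross y-line → (5,4), t=2.6400
    cross y-line → (5,5), t=3.6752 (wall)
  → r_3 = 3.6752
beam 4: φ=0°, α=120°
  d=(-0.5000,0.8660)  start (4,1)  tX=1.6000 tY=0.6351  stride 1/|dx|=2.0000 1/|dy|=1.1547
    cross y-line → (4,2), t=0.6351
    cross x-line → (3,2), t=1.6000
    cross y-line → (3,3), t=1.7898
    cross y-line → (3,4), t=2.9445
    cross x-line → (2,4), t=3.6000
    cross y-line → (2,5), t=4.0992
    cross y-line → (2,6), t=5.2539 (wall)
  → r_4 = 5.2539
beam 5: φ=45°, α=165°
  d=(-0.9659,0.2588)  start (4,1)  tX=0.8282 tY=2.1250  stride 1/|dx|=1.0353 1/|dy|=3.8637
    cross x-line → (3,1), t=0.8282
    cross x-line → (2,1), t=1.8635
    cross y-line → (2,2), t=2.1250
    cross x-line → (1,2), t=2.8988
    cross x-line → (0,2), t=3.9340 (wall)
  → r_5 = 3.9340
beam 6: φ=90°, α=210°
  d=(-0.8660,-0.5000)  start (4,1)  tX=0.9238 tY=0.9000  stride 1/|dx|=1.1547 1/|dy|=2.0000
    cross y-line → (4,0), t=0.9000 (wall)
  → r_6 = 0.9000
beam 7: φ=135°, α=255°
  d=(-0.2588,-0.9659)  start (4,1)  tX=3.0910 tY=0.4659  stride 1/|dx|=3.8637 1/|dy|=1.0353
    cross y-line → (4,0), t=0.4659 (wall)
  → r_7 = 0.4659

ranges = [1.2423, 1.3856, 3.6752, 5.2539, 3.9340, 0.9000, 0.4659]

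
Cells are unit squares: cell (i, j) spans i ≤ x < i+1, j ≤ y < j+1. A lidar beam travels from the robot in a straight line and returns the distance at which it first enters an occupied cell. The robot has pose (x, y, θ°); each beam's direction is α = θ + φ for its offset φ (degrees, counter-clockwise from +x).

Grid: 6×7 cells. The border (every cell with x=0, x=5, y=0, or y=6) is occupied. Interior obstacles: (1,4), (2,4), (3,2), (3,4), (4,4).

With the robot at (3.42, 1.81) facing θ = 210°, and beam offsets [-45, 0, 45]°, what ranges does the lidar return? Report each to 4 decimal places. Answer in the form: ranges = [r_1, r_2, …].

beam 1: φ=-45°, α=165°
  cosα=-0.9659 sinα=0.2588 | (3,1) | tMaxX 0.4348 tMaxY 0.7341 | tΔX 1.0353 tΔY 3.8637
    t=0.4348 [x] (2,1)
    t=0.7341 [y] (2,2)
    t=1.4701 [x] (1,2)
    t=2.5054 [x] (0,2) — stop
  → r_1 = 2.5054
beam 2: φ=0°, α=210°
  cosα=-0.8660 sinα=-0.5000 | (3,1) | tMaxX 0.4850 tMaxY 1.6200 | tΔX 1.1547 tΔY 2.0000
    t=0.4850 [x] (2,1)
    t=1.6200 [y] (2,0) — stop
  → r_2 = 1.6200
beam 3: φ=45°, α=255°
  cosα=-0.2588 sinα=-0.9659 | (3,1) | tMaxX 1.6228 tMaxY 0.8386 | tΔX 3.8637 tΔY 1.0353
    t=0.8386 [y] (3,0) — stop
  → r_3 = 0.8386

ranges = [2.5054, 1.6200, 0.8386]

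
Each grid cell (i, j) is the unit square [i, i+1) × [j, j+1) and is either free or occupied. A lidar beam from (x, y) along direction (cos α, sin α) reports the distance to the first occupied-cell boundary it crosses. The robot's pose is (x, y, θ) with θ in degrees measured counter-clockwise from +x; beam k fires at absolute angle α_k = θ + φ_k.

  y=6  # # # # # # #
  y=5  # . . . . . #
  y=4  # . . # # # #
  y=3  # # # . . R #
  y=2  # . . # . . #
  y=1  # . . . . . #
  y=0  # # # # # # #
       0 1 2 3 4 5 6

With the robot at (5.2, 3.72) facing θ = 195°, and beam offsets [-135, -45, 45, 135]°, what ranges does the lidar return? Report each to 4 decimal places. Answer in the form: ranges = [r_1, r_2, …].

ranges = [0.3233, 0.5600, 3.1408, 0.9238]

beam 1: φ=-135°, α=60°
  d=(0.5000,0.8660)  start (5,3)  tX=1.6000 tY=0.3233  stride 1/|dx|=2.0000 1/|dy|=1.1547
    cross y-line → (5,4), t=0.3233 (wall)
  → r_1 = 0.3233
beam 2: φ=-45°, α=150°
  d=(-0.8660,0.5000)  start (5,3)  tX=0.2309 tY=0.5600  stride 1/|dx|=1.1547 1/|dy|=2.0000
    cross x-line → (4,3), t=0.2309
    cross y-line → (4,4), t=0.5600 (wall)
  → r_2 = 0.5600
beam 3: φ=45°, α=240°
  d=(-0.5000,-0.8660)  start (5,3)  tX=0.4000 tY=0.8314  stride 1/|dx|=2.0000 1/|dy|=1.1547
    cross x-line → (4,3), t=0.4000
    cross y-line → (4,2), t=0.8314
    cross y-line → (4,1), t=1.9861
    cross x-line → (3,1), t=2.4000
    cross y-line → (3,0), t=3.1408 (wall)
  → r_3 = 3.1408
beam 4: φ=135°, α=330°
  d=(0.8660,-0.5000)  start (5,3)  tX=0.9238 tY=1.4400  stride 1/|dx|=1.1547 1/|dy|=2.0000
    cross x-line → (6,3), t=0.9238 (wall)
  → r_4 = 0.9238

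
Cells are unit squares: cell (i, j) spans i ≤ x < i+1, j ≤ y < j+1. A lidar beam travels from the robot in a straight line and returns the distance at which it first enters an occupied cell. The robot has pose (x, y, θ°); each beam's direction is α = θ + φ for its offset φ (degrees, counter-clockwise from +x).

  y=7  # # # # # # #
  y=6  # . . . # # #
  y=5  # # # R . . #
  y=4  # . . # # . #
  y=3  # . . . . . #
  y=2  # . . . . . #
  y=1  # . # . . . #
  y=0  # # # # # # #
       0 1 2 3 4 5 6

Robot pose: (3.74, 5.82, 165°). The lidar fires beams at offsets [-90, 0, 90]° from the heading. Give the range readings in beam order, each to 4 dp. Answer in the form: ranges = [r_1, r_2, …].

beam 1: φ=-90°, α=75°
  direction (0.2588, 0.9659); cell (3,5); t to first gridline: x 1.0046, y 0.1863 (then +3.8637 / +1.0353)
    (3,6) via y @ 0.1863
    (4,6) via x @ 1.0046  # hit
  → r_1 = 1.0046
beam 2: φ=0°, α=165°
  direction (-0.9659, 0.2588); cell (3,5); t to first gridline: x 0.7661, y 0.6955 (then +1.0353 / +3.8637)
    (3,6) via y @ 0.6955
    (2,6) via x @ 0.7661
    (1,6) via x @ 1.8014
    (0,6) via x @ 2.8367  # hit
  → r_2 = 2.8367
beam 3: φ=90°, α=255°
  direction (-0.2588, -0.9659); cell (3,5); t to first gridline: x 2.8591, y 0.8489 (then +3.8637 / +1.0353)
    (3,4) via y @ 0.8489  # hit
  → r_3 = 0.8489

ranges = [1.0046, 2.8367, 0.8489]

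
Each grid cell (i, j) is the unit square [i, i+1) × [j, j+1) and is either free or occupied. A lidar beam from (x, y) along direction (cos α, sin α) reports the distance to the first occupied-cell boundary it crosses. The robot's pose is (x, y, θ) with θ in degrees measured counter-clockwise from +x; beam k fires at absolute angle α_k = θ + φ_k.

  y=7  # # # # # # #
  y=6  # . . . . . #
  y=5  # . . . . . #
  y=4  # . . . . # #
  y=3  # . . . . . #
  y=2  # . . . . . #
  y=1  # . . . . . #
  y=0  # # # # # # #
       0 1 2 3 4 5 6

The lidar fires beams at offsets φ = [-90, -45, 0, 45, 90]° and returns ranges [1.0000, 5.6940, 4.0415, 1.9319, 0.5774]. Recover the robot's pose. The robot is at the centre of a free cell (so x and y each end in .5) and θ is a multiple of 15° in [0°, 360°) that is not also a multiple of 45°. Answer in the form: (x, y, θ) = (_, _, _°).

The pose lattice has 29·16 = 464 candidates. Test each by forward raycasting.
  (3.5, 4.5, 75°): beam 1 = 1.5529 ≠ 1.0000 ✗
  (4.5, 2.5, 150°): beam 1 = 1.7321 ≠ 1.0000 ✗
  (3.5, 1.5, 120°): beam 1 = 2.8868 ≠ 1.0000 ✗
  …
  (1.5, 6.5, 330°): r_1=1.0000, r_2=5.6940, r_3=4.0415, r_4=1.9319, r_5=0.5774 — all match ✓
Only this pose fits every beam.

(x, y, θ) = (1.5, 6.5, 330°)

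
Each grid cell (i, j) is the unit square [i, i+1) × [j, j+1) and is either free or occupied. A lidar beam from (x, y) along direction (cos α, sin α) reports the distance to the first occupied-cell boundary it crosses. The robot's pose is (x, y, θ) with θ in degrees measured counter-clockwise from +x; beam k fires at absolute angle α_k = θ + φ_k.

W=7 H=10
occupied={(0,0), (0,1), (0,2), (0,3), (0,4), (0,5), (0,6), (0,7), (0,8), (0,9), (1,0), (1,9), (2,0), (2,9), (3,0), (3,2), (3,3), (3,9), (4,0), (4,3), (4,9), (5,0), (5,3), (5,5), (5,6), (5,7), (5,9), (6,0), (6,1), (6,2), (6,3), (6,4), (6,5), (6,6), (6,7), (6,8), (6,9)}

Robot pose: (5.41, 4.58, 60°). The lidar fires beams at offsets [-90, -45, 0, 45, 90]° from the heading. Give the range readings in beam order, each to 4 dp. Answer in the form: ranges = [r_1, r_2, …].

ranges = [0.6813, 0.6108, 0.4850, 0.4348, 5.0922]

beam 1: φ=-90°, α=330°
  dir = (cos 330°, sin 330°) = (0.8660, -0.5000); from cell (5,4)
  next x-line at t=0.6813, next y-line at t=1.1600; Δt_x=1.1547, Δt_y=2.0000
    x: enter (6,4) at t=0.6813 ← occupied
  → r_1 = 0.6813
beam 2: φ=-45°, α=15°
  dir = (cos 15°, sin 15°) = (0.9659, 0.2588); from cell (5,4)
  next x-line at t=0.6108, next y-line at t=1.6228; Δt_x=1.0353, Δt_y=3.8637
    x: enter (6,4) at t=0.6108 ← occupied
  → r_2 = 0.6108
beam 3: φ=0°, α=60°
  dir = (cos 60°, sin 60°) = (0.5000, 0.8660); from cell (5,4)
  next x-line at t=1.1800, next y-line at t=0.4850; Δt_x=2.0000, Δt_y=1.1547
    y: enter (5,5) at t=0.4850 ← occupied
  → r_3 = 0.4850
beam 4: φ=45°, α=105°
  dir = (cos 105°, sin 105°) = (-0.2588, 0.9659); from cell (5,4)
  next x-line at t=1.5841, next y-line at t=0.4348; Δt_x=3.8637, Δt_y=1.0353
    y: enter (5,5) at t=0.4348 ← occupied
  → r_4 = 0.4348
beam 5: φ=90°, α=150°
  dir = (cos 150°, sin 150°) = (-0.8660, 0.5000); from cell (5,4)
  next x-line at t=0.4734, next y-line at t=0.8400; Δt_x=1.1547, Δt_y=2.0000
    x: enter (4,4) at t=0.4734
    y: enter (4,5) at t=0.8400
    x: enter (3,5) at t=1.6281
    x: enter (2,5) at t=2.7828
    y: enter (2,6) at t=2.8400
    x: enter (1,6) at t=3.9375
    y: enter (1,7) at t=4.8400
    x: enter (0,7) at t=5.0922 ← occupied
  → r_5 = 5.0922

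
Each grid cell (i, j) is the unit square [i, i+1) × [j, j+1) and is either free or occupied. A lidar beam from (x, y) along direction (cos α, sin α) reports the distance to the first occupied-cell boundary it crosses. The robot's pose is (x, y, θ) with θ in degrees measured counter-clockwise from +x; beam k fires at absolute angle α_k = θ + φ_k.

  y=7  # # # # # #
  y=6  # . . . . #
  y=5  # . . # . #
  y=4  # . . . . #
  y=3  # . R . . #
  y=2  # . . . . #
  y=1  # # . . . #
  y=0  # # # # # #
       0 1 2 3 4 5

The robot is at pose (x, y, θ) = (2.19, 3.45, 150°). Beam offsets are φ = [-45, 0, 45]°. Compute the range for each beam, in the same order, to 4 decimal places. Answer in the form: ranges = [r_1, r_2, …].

beam 1: φ=-45°, α=105°
  cosα=-0.2588 sinα=0.9659 | (2,3) | tMaxX 0.7341 tMaxY 0.5694 | tΔX 3.8637 tΔY 1.0353
    t=0.5694 [y] (2,4)
    t=0.7341 [x] (1,4)
    t=1.6047 [y] (1,5)
    t=2.6400 [y] (1,6)
    t=3.6752 [y] (1,7) — stop
  → r_1 = 3.6752
beam 2: φ=0°, α=150°
  cosα=-0.8660 sinα=0.5000 | (2,3) | tMaxX 0.2194 tMaxY 1.1000 | tΔX 1.1547 tΔY 2.0000
    t=0.2194 [x] (1,3)
    t=1.1000 [y] (1,4)
    t=1.3741 [x] (0,4) — stop
  → r_2 = 1.3741
beam 3: φ=45°, α=195°
  cosα=-0.9659 sinα=-0.2588 | (2,3) | tMaxX 0.1967 tMaxY 1.7387 | tΔX 1.0353 tΔY 3.8637
    t=0.1967 [x] (1,3)
    t=1.2320 [x] (0,3) — stop
  → r_3 = 1.2320

ranges = [3.6752, 1.3741, 1.2320]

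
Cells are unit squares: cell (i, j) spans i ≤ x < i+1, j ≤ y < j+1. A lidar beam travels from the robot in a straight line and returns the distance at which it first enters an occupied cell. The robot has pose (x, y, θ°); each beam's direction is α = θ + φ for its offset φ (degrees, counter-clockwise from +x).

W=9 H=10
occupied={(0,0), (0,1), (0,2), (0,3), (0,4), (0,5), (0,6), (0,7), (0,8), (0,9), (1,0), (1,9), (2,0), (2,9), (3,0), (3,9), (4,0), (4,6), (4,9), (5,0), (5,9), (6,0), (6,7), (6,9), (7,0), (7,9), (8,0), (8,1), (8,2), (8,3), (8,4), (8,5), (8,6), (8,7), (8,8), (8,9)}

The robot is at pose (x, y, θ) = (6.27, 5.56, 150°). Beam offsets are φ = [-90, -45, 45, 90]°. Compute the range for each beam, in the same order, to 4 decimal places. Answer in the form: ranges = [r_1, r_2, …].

beam 1: φ=-90°, α=60°
  cosα=0.5000 sinα=0.8660 | (6,5) | tMaxX 1.4600 tMaxY 0.5081 | tΔX 2.0000 tΔY 1.1547
    t=0.5081 [y] (6,6)
    t=1.4600 [x] (7,6)
    t=1.6628 [y] (7,7)
    t=2.8175 [y] (7,8)
    t=3.4600 [x] (8,8) — stop
  → r_1 = 3.4600
beam 2: φ=-45°, α=105°
  cosα=-0.2588 sinα=0.9659 | (6,5) | tMaxX 1.0432 tMaxY 0.4555 | tΔX 3.8637 tΔY 1.0353
    t=0.4555 [y] (6,6)
    t=1.0432 [x] (5,6)
    t=1.4908 [y] (5,7)
    t=2.5261 [y] (5,8)
    t=3.5614 [y] (5,9) — stop
  → r_2 = 3.5614
beam 3: φ=45°, α=195°
  cosα=-0.9659 sinα=-0.2588 | (6,5) | tMaxX 0.2795 tMaxY 2.1637 | tΔX 1.0353 tΔY 3.8637
    t=0.2795 [x] (5,5)
    t=1.3148 [x] (4,5)
    t=2.1637 [y] (4,4)
    t=2.3501 [x] (3,4)
    t=3.3854 [x] (2,4)
    t=4.4206 [x] (1,4)
    t=5.4559 [x] (0,4) — stop
  → r_3 = 5.4559
beam 4: φ=90°, α=240°
  cosα=-0.5000 sinα=-0.8660 | (6,5) | tMaxX 0.5400 tMaxY 0.6466 | tΔX 2.0000 tΔY 1.1547
    t=0.5400 [x] (5,5)
    t=0.6466 [y] (5,4)
    t=1.8013 [y] (5,3)
    t=2.5400 [x] (4,3)
    t=2.9560 [y] (4,2)
    t=4.1107 [y] (4,1)
    t=4.5400 [x] (3,1)
    t=5.2654 [y] (3,0) — stop
  → r_4 = 5.2654

ranges = [3.4600, 3.5614, 5.4559, 5.2654]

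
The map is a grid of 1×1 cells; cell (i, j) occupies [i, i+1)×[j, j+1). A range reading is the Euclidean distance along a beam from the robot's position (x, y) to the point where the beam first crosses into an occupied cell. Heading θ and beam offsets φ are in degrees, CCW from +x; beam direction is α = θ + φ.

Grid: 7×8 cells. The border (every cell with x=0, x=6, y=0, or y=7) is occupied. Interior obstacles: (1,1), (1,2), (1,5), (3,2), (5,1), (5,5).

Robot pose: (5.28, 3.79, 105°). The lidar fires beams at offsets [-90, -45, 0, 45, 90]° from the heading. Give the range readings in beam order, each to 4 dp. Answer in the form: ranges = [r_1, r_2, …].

ranges = [0.7454, 1.3972, 3.3232, 3.7874, 3.3957]

beam 1: φ=-90°, α=15°
  direction (0.9659, 0.2588); cell (5,3); t to first gridline: x 0.7454, y 0.8114 (then +1.0353 / +3.8637)
    (6,3) via x @ 0.7454  # hit
  → r_1 = 0.7454
beam 2: φ=-45°, α=60°
  direction (0.5000, 0.8660); cell (5,3); t to first gridline: x 1.4400, y 0.2425 (then +2.0000 / +1.1547)
    (5,4) via y @ 0.2425
    (5,5) via y @ 1.3972  # hit
  → r_2 = 1.3972
beam 3: φ=0°, α=105°
  direction (-0.2588, 0.9659); cell (5,3); t to first gridline: x 1.0818, y 0.2174 (then +3.8637 / +1.0353)
    (5,4) via y @ 0.2174
    (4,4) via x @ 1.0818
    (4,5) via y @ 1.2527
    (4,6) via y @ 2.2880
    (4,7) via y @ 3.3232  # hit
  → r_3 = 3.3232
beam 4: φ=45°, α=150°
  direction (-0.8660, 0.5000); cell (5,3); t to first gridline: x 0.3233, y 0.4200 (then +1.1547 / +2.0000)
    (4,3) via x @ 0.3233
    (4,4) via y @ 0.4200
    (3,4) via x @ 1.4780
    (3,5) via y @ 2.4200
    (2,5) via x @ 2.6327
    (1,5) via x @ 3.7874  # hit
  → r_4 = 3.7874
beam 5: φ=90°, α=195°
  direction (-0.9659, -0.2588); cell (5,3); t to first gridline: x 0.2899, y 3.0523 (then +1.0353 / +3.8637)
    (4,3) via x @ 0.2899
    (3,3) via x @ 1.3252
    (2,3) via x @ 2.3604
    (2,2) via y @ 3.0523
    (1,2) via x @ 3.3957  # hit
  → r_5 = 3.3957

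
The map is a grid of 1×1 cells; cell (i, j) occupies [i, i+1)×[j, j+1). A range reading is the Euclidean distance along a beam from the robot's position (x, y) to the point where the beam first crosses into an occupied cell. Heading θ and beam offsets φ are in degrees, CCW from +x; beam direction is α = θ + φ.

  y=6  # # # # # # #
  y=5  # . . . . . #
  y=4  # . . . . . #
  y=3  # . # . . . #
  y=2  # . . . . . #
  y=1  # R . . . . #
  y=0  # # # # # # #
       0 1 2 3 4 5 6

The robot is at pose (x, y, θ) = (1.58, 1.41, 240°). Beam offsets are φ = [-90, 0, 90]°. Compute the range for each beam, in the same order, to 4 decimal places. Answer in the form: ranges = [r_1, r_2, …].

ranges = [0.6697, 0.4734, 0.8200]

beam 1: φ=-90°, α=150°
  cosα=-0.8660 sinα=0.5000 | (1,1) | tMaxX 0.6697 tMaxY 1.1800 | tΔX 1.1547 tΔY 2.0000
    t=0.6697 [x] (0,1) — stop
  → r_1 = 0.6697
beam 2: φ=0°, α=240°
  cosα=-0.5000 sinα=-0.8660 | (1,1) | tMaxX 1.1600 tMaxY 0.4734 | tΔX 2.0000 tΔY 1.1547
    t=0.4734 [y] (1,0) — stop
  → r_2 = 0.4734
beam 3: φ=90°, α=330°
  cosα=0.8660 sinα=-0.5000 | (1,1) | tMaxX 0.4850 tMaxY 0.8200 | tΔX 1.1547 tΔY 2.0000
    t=0.4850 [x] (2,1)
    t=0.8200 [y] (2,0) — stop
  → r_3 = 0.8200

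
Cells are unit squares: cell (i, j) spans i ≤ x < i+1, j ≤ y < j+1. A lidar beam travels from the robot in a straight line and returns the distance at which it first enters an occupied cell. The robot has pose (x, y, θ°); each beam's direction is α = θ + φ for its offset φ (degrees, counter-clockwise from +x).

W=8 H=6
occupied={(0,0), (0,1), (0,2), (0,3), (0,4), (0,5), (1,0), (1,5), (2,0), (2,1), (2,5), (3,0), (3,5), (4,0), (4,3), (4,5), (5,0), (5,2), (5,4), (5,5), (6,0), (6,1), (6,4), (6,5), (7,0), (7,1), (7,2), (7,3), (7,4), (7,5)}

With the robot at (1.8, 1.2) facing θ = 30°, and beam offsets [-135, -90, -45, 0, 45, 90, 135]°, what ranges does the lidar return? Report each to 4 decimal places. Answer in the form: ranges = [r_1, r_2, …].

ranges = [0.2071, 0.2309, 0.2071, 0.2309, 0.7727, 1.6000, 0.8282]

beam 1: φ=-135°, α=255°
  cosα=-0.2588 sinα=-0.9659 | (1,1) | tMaxX 3.0910 tMaxY 0.2071 | tΔX 3.8637 tΔY 1.0353
    t=0.2071 [y] (1,0) — stop
  → r_1 = 0.2071
beam 2: φ=-90°, α=300°
  cosα=0.5000 sinα=-0.8660 | (1,1) | tMaxX 0.4000 tMaxY 0.2309 | tΔX 2.0000 tΔY 1.1547
    t=0.2309 [y] (1,0) — stop
  → r_2 = 0.2309
beam 3: φ=-45°, α=345°
  cosα=0.9659 sinα=-0.2588 | (1,1) | tMaxX 0.2071 tMaxY 0.7727 | tΔX 1.0353 tΔY 3.8637
    t=0.2071 [x] (2,1) — stop
  → r_3 = 0.2071
beam 4: φ=0°, α=30°
  cosα=0.8660 sinα=0.5000 | (1,1) | tMaxX 0.2309 tMaxY 1.6000 | tΔX 1.1547 tΔY 2.0000
    t=0.2309 [x] (2,1) — stop
  → r_4 = 0.2309
beam 5: φ=45°, α=75°
  cosα=0.2588 sinα=0.9659 | (1,1) | tMaxX 0.7727 tMaxY 0.8282 | tΔX 3.8637 tΔY 1.0353
    t=0.7727 [x] (2,1) — stop
  → r_5 = 0.7727
beam 6: φ=90°, α=120°
  cosα=-0.5000 sinα=0.8660 | (1,1) | tMaxX 1.6000 tMaxY 0.9238 | tΔX 2.0000 tΔY 1.1547
    t=0.9238 [y] (1,2)
    t=1.6000 [x] (0,2) — stop
  → r_6 = 1.6000
beam 7: φ=135°, α=165°
  cosα=-0.9659 sinα=0.2588 | (1,1) | tMaxX 0.8282 tMaxY 3.0910 | tΔX 1.0353 tΔY 3.8637
    t=0.8282 [x] (0,1) — stop
  → r_7 = 0.8282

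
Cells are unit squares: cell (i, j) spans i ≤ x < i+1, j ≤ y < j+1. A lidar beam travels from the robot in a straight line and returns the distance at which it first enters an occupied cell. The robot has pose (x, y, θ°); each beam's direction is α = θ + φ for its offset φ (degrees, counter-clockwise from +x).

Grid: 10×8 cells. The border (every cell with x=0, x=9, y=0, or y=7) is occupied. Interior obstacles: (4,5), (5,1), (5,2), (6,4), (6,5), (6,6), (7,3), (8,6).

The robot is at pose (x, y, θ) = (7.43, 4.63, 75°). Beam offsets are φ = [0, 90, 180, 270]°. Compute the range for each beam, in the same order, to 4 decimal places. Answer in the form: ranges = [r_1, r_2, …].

beam 1: φ=0°, α=75°
  d=(0.2588,0.9659)  start (7,4)  tX=2.2023 tY=0.3831  stride 1/|dx|=3.8637 1/|dy|=1.0353
    cross y-line → (7,5), t=0.3831
    cross y-line → (7,6), t=1.4183
    cross x-line → (8,6), t=2.2023 (wall)
  → r_1 = 2.2023
beam 2: φ=90°, α=165°
  d=(-0.9659,0.2588)  start (7,4)  tX=0.4452 tY=1.4296  stride 1/|dx|=1.0353 1/|dy|=3.8637
    cross x-line → (6,4), t=0.4452 (wall)
  → r_2 = 0.4452
beam 3: φ=180°, α=255°
  d=(-0.2588,-0.9659)  start (7,4)  tX=1.6614 tY=0.6522  stride 1/|dx|=3.8637 1/|dy|=1.0353
    cross y-line → (7,3), t=0.6522 (wall)
  → r_3 = 0.6522
beam 4: φ=270°, α=345°
  d=(0.9659,-0.2588)  start (7,4)  tX=0.5901 tY=2.4341  stride 1/|dx|=1.0353 1/|dy|=3.8637
    cross x-line → (8,4), t=0.5901
    cross x-line → (9,4), t=1.6254 (wall)
  → r_4 = 1.6254

ranges = [2.2023, 0.4452, 0.6522, 1.6254]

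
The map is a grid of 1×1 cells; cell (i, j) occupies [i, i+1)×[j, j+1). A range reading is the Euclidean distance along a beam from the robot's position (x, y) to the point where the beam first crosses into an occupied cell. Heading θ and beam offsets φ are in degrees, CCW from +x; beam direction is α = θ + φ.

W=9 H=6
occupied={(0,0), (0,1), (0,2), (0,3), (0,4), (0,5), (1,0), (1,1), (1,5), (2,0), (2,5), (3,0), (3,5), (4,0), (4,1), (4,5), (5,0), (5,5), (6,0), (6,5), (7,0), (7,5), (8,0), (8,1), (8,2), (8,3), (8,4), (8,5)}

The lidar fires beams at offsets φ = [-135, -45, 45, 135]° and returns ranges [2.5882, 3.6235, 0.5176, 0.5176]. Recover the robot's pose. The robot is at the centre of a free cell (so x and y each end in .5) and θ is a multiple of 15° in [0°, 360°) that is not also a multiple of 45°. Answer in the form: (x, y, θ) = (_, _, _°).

Candidates: 26 free-cell centres × 16 headings = 416 poses. Raycast each; keep the one whose scan matches to 4 dp.
  (4.5, 3.5, 195°): beam 1 = 1.7321 ≠ 2.5882 ✗
  (7.5, 2.5, 120°): beam 1 = 0.5176 ≠ 2.5882 ✗
  (2.5, 1.5, 345°): beam 1 = 0.5774 ≠ 2.5882 ✗
  (3.5, 1.5, 120°): beam 1 = 0.5176 ≠ 2.5882 ✗
  …
  (5.5, 1.5, 150°): r_1=2.5882, r_2=3.6235, r_3=0.5176, r_4=0.5176 — all match ✓
No second candidate reproduces the full scan.

(x, y, θ) = (5.5, 1.5, 150°)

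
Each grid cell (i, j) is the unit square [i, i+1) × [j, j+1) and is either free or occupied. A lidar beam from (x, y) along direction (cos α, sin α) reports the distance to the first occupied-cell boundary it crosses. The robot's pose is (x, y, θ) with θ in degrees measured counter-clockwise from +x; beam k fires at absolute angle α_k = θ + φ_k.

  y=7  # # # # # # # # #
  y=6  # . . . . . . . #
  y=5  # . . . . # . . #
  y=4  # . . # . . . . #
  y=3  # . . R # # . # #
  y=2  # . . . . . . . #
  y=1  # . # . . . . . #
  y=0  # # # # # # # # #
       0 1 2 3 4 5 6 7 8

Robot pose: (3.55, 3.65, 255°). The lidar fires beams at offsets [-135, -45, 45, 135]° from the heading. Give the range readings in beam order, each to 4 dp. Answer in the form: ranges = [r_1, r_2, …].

beam 1: φ=-135°, α=120°
  dir = (cos 120°, sin 120°) = (-0.5000, 0.8660); from cell (3,3)
  next x-line at t=1.1000, next y-line at t=0.4041; Δt_x=2.0000, Δt_y=1.1547
    y: enter (3,4) at t=0.4041 ← occupied
  → r_1 = 0.4041
beam 2: φ=-45°, α=210°
  dir = (cos 210°, sin 210°) = (-0.8660, -0.5000); from cell (3,3)
  next x-line at t=0.6351, next y-line at t=1.3000; Δt_x=1.1547, Δt_y=2.0000
    x: enter (2,3) at t=0.6351
    y: enter (2,2) at t=1.3000
    x: enter (1,2) at t=1.7898
    x: enter (0,2) at t=2.9445 ← occupied
  → r_2 = 2.9445
beam 3: φ=45°, α=300°
  dir = (cos 300°, sin 300°) = (0.5000, -0.8660); from cell (3,3)
  next x-line at t=0.9000, next y-line at t=0.7506; Δt_x=2.0000, Δt_y=1.1547
    y: enter (3,2) at t=0.7506
    x: enter (4,2) at t=0.9000
    y: enter (4,1) at t=1.9053
    x: enter (5,1) at t=2.9000
    y: enter (5,0) at t=3.0600 ← occupied
  → r_3 = 3.0600
beam 4: φ=135°, α=30°
  dir = (cos 30°, sin 30°) = (0.8660, 0.5000); from cell (3,3)
  next x-line at t=0.5196, next y-line at t=0.7000; Δt_x=1.1547, Δt_y=2.0000
    x: enter (4,3) at t=0.5196 ← occupied
  → r_4 = 0.5196

ranges = [0.4041, 2.9445, 3.0600, 0.5196]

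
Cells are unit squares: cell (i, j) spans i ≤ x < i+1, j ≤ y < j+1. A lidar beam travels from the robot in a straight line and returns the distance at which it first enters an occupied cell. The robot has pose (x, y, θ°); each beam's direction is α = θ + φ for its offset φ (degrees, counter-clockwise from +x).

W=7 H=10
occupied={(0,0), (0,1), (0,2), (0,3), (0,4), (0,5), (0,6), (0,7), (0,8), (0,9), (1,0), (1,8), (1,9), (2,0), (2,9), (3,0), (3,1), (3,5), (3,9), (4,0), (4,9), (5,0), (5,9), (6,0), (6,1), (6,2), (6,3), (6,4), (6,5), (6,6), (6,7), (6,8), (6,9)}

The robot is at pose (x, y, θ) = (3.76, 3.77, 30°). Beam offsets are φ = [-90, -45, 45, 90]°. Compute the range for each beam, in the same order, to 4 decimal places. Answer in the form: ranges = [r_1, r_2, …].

ranges = [3.1985, 2.3190, 5.4145, 1.4203]

beam 1: φ=-90°, α=300°
  d=(0.5000,-0.8660)  start (3,3)  tX=0.4800 tY=0.8891  stride 1/|dx|=2.0000 1/|dy|=1.1547
    cross x-line → (4,3), t=0.4800
    cross y-line → (4,2), t=0.8891
    cross y-line → (4,1), t=2.0438
    cross x-line → (5,1), t=2.4800
    cross y-line → (5,0), t=3.1985 (wall)
  → r_1 = 3.1985
beam 2: φ=-45°, α=345°
  d=(0.9659,-0.2588)  start (3,3)  tX=0.2485 tY=2.9751  stride 1/|dx|=1.0353 1/|dy|=3.8637
    cross x-line → (4,3), t=0.2485
    cross x-line → (5,3), t=1.2837
    cross x-line → (6,3), t=2.3190 (wall)
  → r_2 = 2.3190
beam 3: φ=45°, α=75°
  d=(0.2588,0.9659)  start (3,3)  tX=0.9273 tY=0.2381  stride 1/|dx|=3.8637 1/|dy|=1.0353
    cross y-line → (3,4), t=0.2381
    cross x-line → (4,4), t=0.9273
    cross y-line → (4,5), t=1.2734
    cross y-line → (4,6), t=2.3087
    cross y-line → (4,7), t=3.3439
    cross y-line → (4,8), t=4.3792
    cross x-line → (5,8), t=4.7910
    cross y-line → (5,9), t=5.4145 (wall)
  → r_3 = 5.4145
beam 4: φ=90°, α=120°
  d=(-0.5000,0.8660)  start (3,3)  tX=1.5200 tY=0.2656  stride 1/|dx|=2.0000 1/|dy|=1.1547
    cross y-line → (3,4), t=0.2656
    cross y-line → (3,5), t=1.4203 (wall)
  → r_4 = 1.4203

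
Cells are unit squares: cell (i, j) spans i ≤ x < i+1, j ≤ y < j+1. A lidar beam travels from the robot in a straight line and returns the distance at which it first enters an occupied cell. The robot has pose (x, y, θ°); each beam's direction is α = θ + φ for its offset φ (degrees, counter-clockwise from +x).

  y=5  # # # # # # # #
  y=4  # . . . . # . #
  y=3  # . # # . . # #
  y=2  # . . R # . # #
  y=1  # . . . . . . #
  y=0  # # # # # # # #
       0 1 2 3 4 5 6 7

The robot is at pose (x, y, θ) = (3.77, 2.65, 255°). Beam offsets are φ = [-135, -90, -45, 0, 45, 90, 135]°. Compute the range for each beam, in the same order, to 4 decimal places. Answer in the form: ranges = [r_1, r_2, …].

beam 1: φ=-135°, α=120°
  cosα=-0.5000 sinα=0.8660 | (3,2) | tMaxX 1.5400 tMaxY 0.4041 | tΔX 2.0000 tΔY 1.1547
    t=0.4041 [y] (3,3) — stop
  → r_1 = 0.4041
beam 2: φ=-90°, α=165°
  cosα=-0.9659 sinα=0.2588 | (3,2) | tMaxX 0.7972 tMaxY 1.3523 | tΔX 1.0353 tΔY 3.8637
    t=0.7972 [x] (2,2)
    t=1.3523 [y] (2,3) — stop
  → r_2 = 1.3523
beam 3: φ=-45°, α=210°
  cosα=-0.8660 sinα=-0.5000 | (3,2) | tMaxX 0.8891 tMaxY 1.3000 | tΔX 1.1547 tΔY 2.0000
    t=0.8891 [x] (2,2)
    t=1.3000 [y] (2,1)
    t=2.0438 [x] (1,1)
    t=3.1985 [x] (0,1) — stop
  → r_3 = 3.1985
beam 4: φ=0°, α=255°
  cosα=-0.2588 sinα=-0.9659 | (3,2) | tMaxX 2.9751 tMaxY 0.6729 | tΔX 3.8637 tΔY 1.0353
    t=0.6729 [y] (3,1)
    t=1.7082 [y] (3,0) — stop
  → r_4 = 1.7082
beam 5: φ=45°, α=300°
  cosα=0.5000 sinα=-0.8660 | (3,2) | tMaxX 0.4600 tMaxY 0.7506 | tΔX 2.0000 tΔY 1.1547
    t=0.4600 [x] (4,2) — stop
  → r_5 = 0.4600
beam 6: φ=90°, α=345°
  cosα=0.9659 sinα=-0.2588 | (3,2) | tMaxX 0.2381 tMaxY 2.5114 | tΔX 1.0353 tΔY 3.8637
    t=0.2381 [x] (4,2) — stop
  → r_6 = 0.2381
beam 7: φ=135°, α=30°
  cosα=0.8660 sinα=0.5000 | (3,2) | tMaxX 0.2656 tMaxY 0.7000 | tΔX 1.1547 tΔY 2.0000
    t=0.2656 [x] (4,2) — stop
  → r_7 = 0.2656

ranges = [0.4041, 1.3523, 3.1985, 1.7082, 0.4600, 0.2381, 0.2656]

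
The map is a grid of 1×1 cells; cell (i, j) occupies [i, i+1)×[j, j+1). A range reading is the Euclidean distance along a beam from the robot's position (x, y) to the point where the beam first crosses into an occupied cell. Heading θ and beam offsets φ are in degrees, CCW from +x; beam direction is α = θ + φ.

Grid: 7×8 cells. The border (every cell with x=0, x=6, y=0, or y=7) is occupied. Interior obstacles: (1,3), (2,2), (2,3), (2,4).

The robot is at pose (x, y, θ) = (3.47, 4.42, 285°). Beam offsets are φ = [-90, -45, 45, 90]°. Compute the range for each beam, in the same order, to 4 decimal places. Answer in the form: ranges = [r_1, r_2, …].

beam 1: φ=-90°, α=195°
  cosα=-0.9659 sinα=-0.2588 | (3,4) | tMaxX 0.4866 tMaxY 1.6228 | tΔX 1.0353 tΔY 3.8637
    t=0.4866 [x] (2,4) — stop
  → r_1 = 0.4866
beam 2: φ=-45°, α=240°
  cosα=-0.5000 sinα=-0.8660 | (3,4) | tMaxX 0.9400 tMaxY 0.4850 | tΔX 2.0000 tΔY 1.1547
    t=0.4850 [y] (3,3)
    t=0.9400 [x] (2,3) — stop
  → r_2 = 0.9400
beam 3: φ=45°, α=330°
  cosα=0.8660 sinα=-0.5000 | (3,4) | tMaxX 0.6120 tMaxY 0.8400 | tΔX 1.1547 tΔY 2.0000
    t=0.6120 [x] (4,4)
    t=0.8400 [y] (4,3)
    t=1.7667 [x] (5,3)
    t=2.8400 [y] (5,2)
    t=2.9214 [x] (6,2) — stop
  → r_3 = 2.9214
beam 4: φ=90°, α=15°
  cosα=0.9659 sinα=0.2588 | (3,4) | tMaxX 0.5487 tMaxY 2.2409 | tΔX 1.0353 tΔY 3.8637
    t=0.5487 [x] (4,4)
    t=1.5840 [x] (5,4)
    t=2.2409 [y] (5,5)
    t=2.6192 [x] (6,5) — stop
  → r_4 = 2.6192

ranges = [0.4866, 0.9400, 2.9214, 2.6192]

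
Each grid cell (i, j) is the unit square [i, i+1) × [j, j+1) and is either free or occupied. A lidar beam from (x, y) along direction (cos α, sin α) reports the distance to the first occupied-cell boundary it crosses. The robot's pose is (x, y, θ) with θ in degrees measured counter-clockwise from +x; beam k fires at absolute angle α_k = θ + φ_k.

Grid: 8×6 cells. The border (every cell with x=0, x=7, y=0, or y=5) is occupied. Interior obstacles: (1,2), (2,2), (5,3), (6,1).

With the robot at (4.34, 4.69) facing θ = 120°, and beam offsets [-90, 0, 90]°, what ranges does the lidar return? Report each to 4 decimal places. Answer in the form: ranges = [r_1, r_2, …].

beam 1: φ=-90°, α=30°
  cosα=0.8660 sinα=0.5000 | (4,4) | tMaxX 0.7621 tMaxY 0.6200 | tΔX 1.1547 tΔY 2.0000
    t=0.6200 [y] (4,5) — stop
  → r_1 = 0.6200
beam 2: φ=0°, α=120°
  cosα=-0.5000 sinα=0.8660 | (4,4) | tMaxX 0.6800 tMaxY 0.3580 | tΔX 2.0000 tΔY 1.1547
    t=0.3580 [y] (4,5) — stop
  → r_2 = 0.3580
beam 3: φ=90°, α=210°
  cosα=-0.8660 sinα=-0.5000 | (4,4) | tMaxX 0.3926 tMaxY 1.3800 | tΔX 1.1547 tΔY 2.0000
    t=0.3926 [x] (3,4)
    t=1.3800 [y] (3,3)
    t=1.5473 [x] (2,3)
    t=2.7020 [x] (1,3)
    t=3.3800 [y] (1,2) — stop
  → r_3 = 3.3800

ranges = [0.6200, 0.3580, 3.3800]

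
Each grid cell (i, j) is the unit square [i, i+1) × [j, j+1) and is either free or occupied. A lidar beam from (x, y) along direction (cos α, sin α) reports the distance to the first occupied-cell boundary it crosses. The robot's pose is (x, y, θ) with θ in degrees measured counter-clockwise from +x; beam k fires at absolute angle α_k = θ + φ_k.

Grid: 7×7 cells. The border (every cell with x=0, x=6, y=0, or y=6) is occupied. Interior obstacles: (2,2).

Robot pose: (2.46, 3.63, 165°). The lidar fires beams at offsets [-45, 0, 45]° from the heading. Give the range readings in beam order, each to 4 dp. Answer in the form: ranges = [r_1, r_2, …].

ranges = [2.7366, 1.5115, 1.6859]

beam 1: φ=-45°, α=120°
  dir = (cos 120°, sin 120°) = (-0.5000, 0.8660); from cell (2,3)
  next x-line at t=0.9200, next y-line at t=0.4272; Δt_x=2.0000, Δt_y=1.1547
    y: enter (2,4) at t=0.4272
    x: enter (1,4) at t=0.9200
    y: enter (1,5) at t=1.5819
    y: enter (1,6) at t=2.7366 ← occupied
  → r_1 = 2.7366
beam 2: φ=0°, α=165°
  dir = (cos 165°, sin 165°) = (-0.9659, 0.2588); from cell (2,3)
  next x-line at t=0.4762, next y-line at t=1.4296; Δt_x=1.0353, Δt_y=3.8637
    x: enter (1,3) at t=0.4762
    y: enter (1,4) at t=1.4296
    x: enter (0,4) at t=1.5115 ← occupied
  → r_2 = 1.5115
beam 3: φ=45°, α=210°
  dir = (cos 210°, sin 210°) = (-0.8660, -0.5000); from cell (2,3)
  next x-line at t=0.5312, next y-line at t=1.2600; Δt_x=1.1547, Δt_y=2.0000
    x: enter (1,3) at t=0.5312
    y: enter (1,2) at t=1.2600
    x: enter (0,2) at t=1.6859 ← occupied
  → r_3 = 1.6859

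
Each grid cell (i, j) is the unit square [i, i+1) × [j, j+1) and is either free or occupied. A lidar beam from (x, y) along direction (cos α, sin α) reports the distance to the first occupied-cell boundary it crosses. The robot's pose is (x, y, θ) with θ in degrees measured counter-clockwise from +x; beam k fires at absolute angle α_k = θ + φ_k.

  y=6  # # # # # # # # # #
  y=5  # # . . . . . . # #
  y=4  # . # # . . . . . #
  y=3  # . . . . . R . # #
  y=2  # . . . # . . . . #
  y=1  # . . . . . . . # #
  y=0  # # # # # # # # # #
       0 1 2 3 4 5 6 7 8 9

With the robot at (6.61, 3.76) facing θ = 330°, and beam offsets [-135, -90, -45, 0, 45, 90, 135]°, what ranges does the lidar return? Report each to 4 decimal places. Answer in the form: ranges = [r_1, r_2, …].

ranges = [5.8079, 3.1870, 2.8574, 2.7597, 2.4743, 2.5865, 2.3190]

beam 1: φ=-135°, α=195°
  cosα=-0.9659 sinα=-0.2588 | (6,3) | tMaxX 0.6315 tMaxY 2.9364 | tΔX 1.0353 tΔY 3.8637
    t=0.6315 [x] (5,3)
    t=1.6668 [x] (4,3)
    t=2.7021 [x] (3,3)
    t=2.9364 [y] (3,2)
    t=3.7373 [x] (2,2)
    t=4.7726 [x] (1,2)
    t=5.8079 [x] (0,2) — stop
  → r_1 = 5.8079
beam 2: φ=-90°, α=240°
  cosα=-0.5000 sinα=-0.8660 | (6,3) | tMaxX 1.2200 tMaxY 0.8776 | tΔX 2.0000 tΔY 1.1547
    t=0.8776 [y] (6,2)
    t=1.2200 [x] (5,2)
    t=2.0323 [y] (5,1)
    t=3.1870 [y] (5,0) — stop
  → r_2 = 3.1870
beam 3: φ=-45°, α=285°
  cosα=0.2588 sinα=-0.9659 | (6,3) | tMaxX 1.5068 tMaxY 0.7868 | tΔX 3.8637 tΔY 1.0353
    t=0.7868 [y] (6,2)
    t=1.5068 [x] (7,2)
    t=1.8221 [y] (7,1)
    t=2.8574 [y] (7,0) — stop
  → r_3 = 2.8574
beam 4: φ=0°, α=330°
  cosα=0.8660 sinα=-0.5000 | (6,3) | tMaxX 0.4503 tMaxY 1.5200 | tΔX 1.1547 tΔY 2.0000
    t=0.4503 [x] (7,3)
    t=1.5200 [y] (7,2)
    t=1.6050 [x] (8,2)
    t=2.7597 [x] (9,2) — stop
  → r_4 = 2.7597
beam 5: φ=45°, α=15°
  cosα=0.9659 sinα=0.2588 | (6,3) | tMaxX 0.4038 tMaxY 0.9273 | tΔX 1.0353 tΔY 3.8637
    t=0.4038 [x] (7,3)
    t=0.9273 [y] (7,4)
    t=1.4390 [x] (8,4)
    t=2.4743 [x] (9,4) — stop
  → r_5 = 2.4743
beam 6: φ=90°, α=60°
  cosα=0.5000 sinα=0.8660 | (6,3) | tMaxX 0.7800 tMaxY 0.2771 | tΔX 2.0000 tΔY 1.1547
    t=0.2771 [y] (6,4)
    t=0.7800 [x] (7,4)
    t=1.4318 [y] (7,5)
    t=2.5865 [y] (7,6) — stop
  → r_6 = 2.5865
beam 7: φ=135°, α=105°
  cosα=-0.2588 sinα=0.9659 | (6,3) | tMaxX 2.3569 tMaxY 0.2485 | tΔX 3.8637 tΔY 1.0353
    t=0.2485 [y] (6,4)
    t=1.2837 [y] (6,5)
    t=2.3190 [y] (6,6) — stop
  → r_7 = 2.3190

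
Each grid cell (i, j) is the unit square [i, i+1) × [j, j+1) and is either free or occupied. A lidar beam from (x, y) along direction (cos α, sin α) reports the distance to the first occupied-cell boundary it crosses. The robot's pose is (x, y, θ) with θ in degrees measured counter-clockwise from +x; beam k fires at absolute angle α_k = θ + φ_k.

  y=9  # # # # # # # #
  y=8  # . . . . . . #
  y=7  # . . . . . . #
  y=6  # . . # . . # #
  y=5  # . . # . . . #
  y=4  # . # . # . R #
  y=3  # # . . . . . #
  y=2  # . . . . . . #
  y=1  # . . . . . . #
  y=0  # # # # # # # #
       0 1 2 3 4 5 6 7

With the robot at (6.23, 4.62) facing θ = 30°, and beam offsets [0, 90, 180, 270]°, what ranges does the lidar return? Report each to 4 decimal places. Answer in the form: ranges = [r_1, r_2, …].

ranges = [0.8891, 5.0576, 6.0391, 1.5400]

beam 1: φ=0°, α=30°
  dir = (cos 30°, sin 30°) = (0.8660, 0.5000); from cell (6,4)
  next x-line at t=0.8891, next y-line at t=0.7600; Δt_x=1.1547, Δt_y=2.0000
    y: enter (6,5) at t=0.7600
    x: enter (7,5) at t=0.8891 ← occupied
  → r_1 = 0.8891
beam 2: φ=90°, α=120°
  dir = (cos 120°, sin 120°) = (-0.5000, 0.8660); from cell (6,4)
  next x-line at t=0.4600, next y-line at t=0.4388; Δt_x=2.0000, Δt_y=1.1547
    y: enter (6,5) at t=0.4388
    x: enter (5,5) at t=0.4600
    y: enter (5,6) at t=1.5935
    x: enter (4,6) at t=2.4600
    y: enter (4,7) at t=2.7482
    y: enter (4,8) at t=3.9029
    x: enter (3,8) at t=4.4600
    y: enter (3,9) at t=5.0576 ← occupied
  → r_2 = 5.0576
beam 3: φ=180°, α=210°
  dir = (cos 210°, sin 210°) = (-0.8660, -0.5000); from cell (6,4)
  next x-line at t=0.2656, next y-line at t=1.2400; Δt_x=1.1547, Δt_y=2.0000
    x: enter (5,4) at t=0.2656
    y: enter (5,3) at t=1.2400
    x: enter (4,3) at t=1.4203
    x: enter (3,3) at t=2.5750
    y: enter (3,2) at t=3.2400
    x: enter (2,2) at t=3.7297
    x: enter (1,2) at t=4.8844
    y: enter (1,1) at t=5.2400
    x: enter (0,1) at t=6.0391 ← occupied
  → r_3 = 6.0391
beam 4: φ=270°, α=300°
  dir = (cos 300°, sin 300°) = (0.5000, -0.8660); from cell (6,4)
  next x-line at t=1.5400, next y-line at t=0.7159; Δt_x=2.0000, Δt_y=1.1547
    y: enter (6,3) at t=0.7159
    x: enter (7,3) at t=1.5400 ← occupied
  → r_4 = 1.5400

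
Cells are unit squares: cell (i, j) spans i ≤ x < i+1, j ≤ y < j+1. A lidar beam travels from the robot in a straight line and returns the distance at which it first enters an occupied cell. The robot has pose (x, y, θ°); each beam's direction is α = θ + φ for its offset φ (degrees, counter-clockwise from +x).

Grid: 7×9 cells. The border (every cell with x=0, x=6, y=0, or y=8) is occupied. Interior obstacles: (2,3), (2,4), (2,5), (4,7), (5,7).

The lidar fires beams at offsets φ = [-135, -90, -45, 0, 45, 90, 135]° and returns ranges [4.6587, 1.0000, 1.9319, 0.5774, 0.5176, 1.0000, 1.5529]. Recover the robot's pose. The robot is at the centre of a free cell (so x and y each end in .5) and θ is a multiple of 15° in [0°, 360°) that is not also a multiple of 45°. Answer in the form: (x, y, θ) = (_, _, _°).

(x, y, θ) = (1.5, 2.5, 150°)

The pose lattice has 30·16 = 480 candidates. Test each by forward raycasting.
  (2.5, 1.5, 75°): beam 1 = 0.5774 ≠ 4.6587 ✗
  (1.5, 3.5, 330°): beam 1 = 0.5176 ≠ 4.6587 ✗
  (1.5, 4.5, 30°): beam 1 = 1.9319 ≠ 4.6587 ✗
  (5.5, 6.5, 330°): beam 1 = 2.5882 ≠ 4.6587 ✗
  (2.5, 7.5, 75°): beam 1 = 7.0000 ≠ 4.6587 ✗
  …
  (1.5, 2.5, 150°): r_1=4.6587, r_2=1.0000, r_3=1.9319, r_4=0.5774, r_5=0.5176, r_6=1.0000, r_7=1.5529 — all match ✓
No second candidate reproduces the full scan.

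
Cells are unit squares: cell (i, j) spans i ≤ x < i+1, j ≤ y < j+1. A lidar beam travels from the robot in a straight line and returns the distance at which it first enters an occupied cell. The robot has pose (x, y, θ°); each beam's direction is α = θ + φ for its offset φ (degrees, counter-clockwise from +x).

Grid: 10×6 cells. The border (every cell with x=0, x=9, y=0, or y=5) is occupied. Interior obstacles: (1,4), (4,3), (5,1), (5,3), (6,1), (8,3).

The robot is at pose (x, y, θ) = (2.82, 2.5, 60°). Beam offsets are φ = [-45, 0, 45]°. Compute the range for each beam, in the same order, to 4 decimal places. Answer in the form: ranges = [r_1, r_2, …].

ranges = [1.9319, 2.8868, 2.5882]

beam 1: φ=-45°, α=15°
  direction (0.9659, 0.2588); cell (2,2); t to first gridline: x 0.1863, y 1.9319 (then +1.0353 / +3.8637)
    (3,2) via x @ 0.1863
    (4,2) via x @ 1.2216
    (4,3) via y @ 1.9319  # hit
  → r_1 = 1.9319
beam 2: φ=0°, α=60°
  direction (0.5000, 0.8660); cell (2,2); t to first gridline: x 0.3600, y 0.5774 (then +2.0000 / +1.1547)
    (3,2) via x @ 0.3600
    (3,3) via y @ 0.5774
    (3,4) via y @ 1.7321
    (4,4) via x @ 2.3600
    (4,5) via y @ 2.8868  # hit
  → r_2 = 2.8868
beam 3: φ=45°, α=105°
  direction (-0.2588, 0.9659); cell (2,2); t to first gridline: x 3.1682, y 0.5176 (then +3.8637 / +1.0353)
    (2,3) via y @ 0.5176
    (2,4) via y @ 1.5529
    (2,5) via y @ 2.5882  # hit
  → r_3 = 2.5882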